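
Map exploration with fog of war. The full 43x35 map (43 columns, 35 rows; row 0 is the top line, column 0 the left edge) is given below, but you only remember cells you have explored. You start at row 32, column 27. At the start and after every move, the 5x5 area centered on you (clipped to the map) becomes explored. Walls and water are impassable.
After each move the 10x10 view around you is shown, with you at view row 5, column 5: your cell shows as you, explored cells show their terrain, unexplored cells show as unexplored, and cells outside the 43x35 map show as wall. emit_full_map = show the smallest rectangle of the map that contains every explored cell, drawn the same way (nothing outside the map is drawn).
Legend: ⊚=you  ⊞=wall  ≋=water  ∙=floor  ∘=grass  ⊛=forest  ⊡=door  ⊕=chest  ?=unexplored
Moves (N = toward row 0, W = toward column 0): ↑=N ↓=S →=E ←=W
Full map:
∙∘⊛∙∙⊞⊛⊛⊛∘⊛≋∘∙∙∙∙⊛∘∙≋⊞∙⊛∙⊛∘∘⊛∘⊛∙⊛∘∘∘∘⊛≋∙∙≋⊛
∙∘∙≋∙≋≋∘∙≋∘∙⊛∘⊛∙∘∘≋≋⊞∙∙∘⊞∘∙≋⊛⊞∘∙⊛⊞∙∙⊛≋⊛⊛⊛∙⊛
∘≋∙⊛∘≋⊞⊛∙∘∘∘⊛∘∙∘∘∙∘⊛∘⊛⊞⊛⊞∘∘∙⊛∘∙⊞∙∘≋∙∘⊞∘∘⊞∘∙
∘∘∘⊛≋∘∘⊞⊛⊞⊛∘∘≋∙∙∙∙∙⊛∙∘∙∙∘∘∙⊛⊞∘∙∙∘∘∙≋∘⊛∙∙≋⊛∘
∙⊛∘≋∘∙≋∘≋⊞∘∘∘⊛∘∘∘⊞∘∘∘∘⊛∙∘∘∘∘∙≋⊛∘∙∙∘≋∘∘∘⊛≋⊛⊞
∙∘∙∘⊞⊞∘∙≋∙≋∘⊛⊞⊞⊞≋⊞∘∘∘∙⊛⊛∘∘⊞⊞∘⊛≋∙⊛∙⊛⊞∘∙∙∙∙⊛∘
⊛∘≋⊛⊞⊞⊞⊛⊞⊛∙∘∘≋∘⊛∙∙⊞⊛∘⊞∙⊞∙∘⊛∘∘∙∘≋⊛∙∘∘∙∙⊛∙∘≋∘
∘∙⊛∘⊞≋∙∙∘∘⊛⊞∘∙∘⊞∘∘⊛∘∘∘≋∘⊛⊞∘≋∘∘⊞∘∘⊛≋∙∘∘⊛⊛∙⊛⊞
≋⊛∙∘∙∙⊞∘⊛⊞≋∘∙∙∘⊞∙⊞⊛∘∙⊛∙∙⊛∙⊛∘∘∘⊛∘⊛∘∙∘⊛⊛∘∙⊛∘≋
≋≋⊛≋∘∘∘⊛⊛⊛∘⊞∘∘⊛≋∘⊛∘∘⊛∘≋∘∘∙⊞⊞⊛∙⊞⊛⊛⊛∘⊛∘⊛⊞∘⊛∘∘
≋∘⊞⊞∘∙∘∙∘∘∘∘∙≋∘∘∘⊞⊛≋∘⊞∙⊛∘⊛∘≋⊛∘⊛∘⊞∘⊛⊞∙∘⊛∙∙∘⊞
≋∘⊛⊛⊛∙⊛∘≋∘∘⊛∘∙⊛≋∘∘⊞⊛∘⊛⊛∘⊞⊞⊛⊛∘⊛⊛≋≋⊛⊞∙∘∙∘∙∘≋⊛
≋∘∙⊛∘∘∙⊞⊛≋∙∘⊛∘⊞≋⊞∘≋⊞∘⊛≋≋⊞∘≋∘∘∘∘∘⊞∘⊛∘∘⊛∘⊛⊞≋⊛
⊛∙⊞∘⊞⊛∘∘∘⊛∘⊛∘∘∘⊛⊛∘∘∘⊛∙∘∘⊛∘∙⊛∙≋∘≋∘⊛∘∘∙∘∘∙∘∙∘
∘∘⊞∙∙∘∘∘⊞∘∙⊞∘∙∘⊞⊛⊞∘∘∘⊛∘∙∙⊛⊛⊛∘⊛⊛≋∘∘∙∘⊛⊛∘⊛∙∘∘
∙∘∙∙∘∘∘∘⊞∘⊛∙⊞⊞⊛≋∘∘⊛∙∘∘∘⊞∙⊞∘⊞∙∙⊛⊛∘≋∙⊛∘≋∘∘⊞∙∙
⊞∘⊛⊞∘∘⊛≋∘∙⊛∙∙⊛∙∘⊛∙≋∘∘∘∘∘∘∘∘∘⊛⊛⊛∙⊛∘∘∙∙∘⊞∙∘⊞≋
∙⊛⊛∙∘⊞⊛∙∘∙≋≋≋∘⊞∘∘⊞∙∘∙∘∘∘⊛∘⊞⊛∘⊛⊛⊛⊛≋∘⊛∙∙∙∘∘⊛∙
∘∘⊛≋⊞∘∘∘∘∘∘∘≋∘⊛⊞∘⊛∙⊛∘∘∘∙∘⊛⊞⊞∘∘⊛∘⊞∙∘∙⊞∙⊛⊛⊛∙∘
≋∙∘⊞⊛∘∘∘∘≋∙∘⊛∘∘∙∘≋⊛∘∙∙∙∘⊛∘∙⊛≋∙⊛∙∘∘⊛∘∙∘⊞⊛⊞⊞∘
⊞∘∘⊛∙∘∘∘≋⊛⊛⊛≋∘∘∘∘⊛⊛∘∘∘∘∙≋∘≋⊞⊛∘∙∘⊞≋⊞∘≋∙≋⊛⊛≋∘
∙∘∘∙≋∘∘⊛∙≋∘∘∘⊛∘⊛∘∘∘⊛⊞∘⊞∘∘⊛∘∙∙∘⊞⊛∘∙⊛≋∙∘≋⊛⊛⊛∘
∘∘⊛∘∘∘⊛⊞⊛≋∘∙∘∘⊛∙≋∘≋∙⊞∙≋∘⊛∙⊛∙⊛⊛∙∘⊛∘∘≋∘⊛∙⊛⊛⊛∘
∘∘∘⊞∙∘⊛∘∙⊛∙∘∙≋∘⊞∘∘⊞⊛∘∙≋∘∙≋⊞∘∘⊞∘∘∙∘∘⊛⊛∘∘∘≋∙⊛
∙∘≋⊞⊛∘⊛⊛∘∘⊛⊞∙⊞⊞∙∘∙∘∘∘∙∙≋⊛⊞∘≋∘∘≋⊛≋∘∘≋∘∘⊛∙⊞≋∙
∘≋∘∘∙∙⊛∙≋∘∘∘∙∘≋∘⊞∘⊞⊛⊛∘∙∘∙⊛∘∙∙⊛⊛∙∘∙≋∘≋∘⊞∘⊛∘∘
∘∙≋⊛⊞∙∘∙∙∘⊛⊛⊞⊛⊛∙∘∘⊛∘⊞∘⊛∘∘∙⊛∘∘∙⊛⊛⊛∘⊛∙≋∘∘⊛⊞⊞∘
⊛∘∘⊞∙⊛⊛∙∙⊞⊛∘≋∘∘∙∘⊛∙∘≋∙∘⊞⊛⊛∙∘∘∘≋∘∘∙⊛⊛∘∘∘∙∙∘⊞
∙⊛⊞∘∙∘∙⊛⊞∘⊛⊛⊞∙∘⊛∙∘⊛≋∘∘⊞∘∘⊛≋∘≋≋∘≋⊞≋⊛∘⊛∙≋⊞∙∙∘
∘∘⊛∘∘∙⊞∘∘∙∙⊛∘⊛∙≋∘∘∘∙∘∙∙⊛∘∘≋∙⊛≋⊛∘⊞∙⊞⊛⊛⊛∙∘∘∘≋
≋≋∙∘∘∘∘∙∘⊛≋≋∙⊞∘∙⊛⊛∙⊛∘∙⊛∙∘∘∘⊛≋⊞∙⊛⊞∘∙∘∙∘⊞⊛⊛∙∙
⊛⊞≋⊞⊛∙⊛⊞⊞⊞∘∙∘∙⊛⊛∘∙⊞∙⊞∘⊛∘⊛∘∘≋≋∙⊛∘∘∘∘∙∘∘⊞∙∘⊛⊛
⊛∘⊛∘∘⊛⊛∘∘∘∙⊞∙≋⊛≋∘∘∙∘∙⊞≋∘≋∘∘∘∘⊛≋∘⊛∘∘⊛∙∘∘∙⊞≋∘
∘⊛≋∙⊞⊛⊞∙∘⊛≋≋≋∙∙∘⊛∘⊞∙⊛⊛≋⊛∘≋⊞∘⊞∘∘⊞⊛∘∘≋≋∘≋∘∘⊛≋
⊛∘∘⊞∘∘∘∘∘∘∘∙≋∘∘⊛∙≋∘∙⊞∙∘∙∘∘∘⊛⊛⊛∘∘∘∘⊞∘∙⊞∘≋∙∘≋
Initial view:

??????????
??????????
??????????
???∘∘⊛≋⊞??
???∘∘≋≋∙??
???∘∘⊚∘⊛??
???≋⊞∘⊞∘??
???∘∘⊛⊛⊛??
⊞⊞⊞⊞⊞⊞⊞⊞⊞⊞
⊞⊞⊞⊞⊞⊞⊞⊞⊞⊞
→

??????????
??????????
??????????
??∘∘⊛≋⊞∙??
??∘∘≋≋∙⊛??
??∘∘∘⊚⊛≋??
??≋⊞∘⊞∘∘??
??∘∘⊛⊛⊛∘??
⊞⊞⊞⊞⊞⊞⊞⊞⊞⊞
⊞⊞⊞⊞⊞⊞⊞⊞⊞⊞

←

??????????
??????????
??????????
???∘∘⊛≋⊞∙?
???∘∘≋≋∙⊛?
???∘∘⊚∘⊛≋?
???≋⊞∘⊞∘∘?
???∘∘⊛⊛⊛∘?
⊞⊞⊞⊞⊞⊞⊞⊞⊞⊞
⊞⊞⊞⊞⊞⊞⊞⊞⊞⊞

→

??????????
??????????
??????????
??∘∘⊛≋⊞∙??
??∘∘≋≋∙⊛??
??∘∘∘⊚⊛≋??
??≋⊞∘⊞∘∘??
??∘∘⊛⊛⊛∘??
⊞⊞⊞⊞⊞⊞⊞⊞⊞⊞
⊞⊞⊞⊞⊞⊞⊞⊞⊞⊞

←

??????????
??????????
??????????
???∘∘⊛≋⊞∙?
???∘∘≋≋∙⊛?
???∘∘⊚∘⊛≋?
???≋⊞∘⊞∘∘?
???∘∘⊛⊛⊛∘?
⊞⊞⊞⊞⊞⊞⊞⊞⊞⊞
⊞⊞⊞⊞⊞⊞⊞⊞⊞⊞

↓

??????????
??????????
???∘∘⊛≋⊞∙?
???∘∘≋≋∙⊛?
???∘∘∘∘⊛≋?
???≋⊞⊚⊞∘∘?
???∘∘⊛⊛⊛∘?
⊞⊞⊞⊞⊞⊞⊞⊞⊞⊞
⊞⊞⊞⊞⊞⊞⊞⊞⊞⊞
⊞⊞⊞⊞⊞⊞⊞⊞⊞⊞

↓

??????????
???∘∘⊛≋⊞∙?
???∘∘≋≋∙⊛?
???∘∘∘∘⊛≋?
???≋⊞∘⊞∘∘?
???∘∘⊚⊛⊛∘?
⊞⊞⊞⊞⊞⊞⊞⊞⊞⊞
⊞⊞⊞⊞⊞⊞⊞⊞⊞⊞
⊞⊞⊞⊞⊞⊞⊞⊞⊞⊞
⊞⊞⊞⊞⊞⊞⊞⊞⊞⊞

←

??????????
????∘∘⊛≋⊞∙
????∘∘≋≋∙⊛
???≋∘∘∘∘⊛≋
???∘≋⊞∘⊞∘∘
???∘∘⊚⊛⊛⊛∘
⊞⊞⊞⊞⊞⊞⊞⊞⊞⊞
⊞⊞⊞⊞⊞⊞⊞⊞⊞⊞
⊞⊞⊞⊞⊞⊞⊞⊞⊞⊞
⊞⊞⊞⊞⊞⊞⊞⊞⊞⊞

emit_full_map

?∘∘⊛≋⊞∙
?∘∘≋≋∙⊛
≋∘∘∘∘⊛≋
∘≋⊞∘⊞∘∘
∘∘⊚⊛⊛⊛∘

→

??????????
???∘∘⊛≋⊞∙?
???∘∘≋≋∙⊛?
??≋∘∘∘∘⊛≋?
??∘≋⊞∘⊞∘∘?
??∘∘∘⊚⊛⊛∘?
⊞⊞⊞⊞⊞⊞⊞⊞⊞⊞
⊞⊞⊞⊞⊞⊞⊞⊞⊞⊞
⊞⊞⊞⊞⊞⊞⊞⊞⊞⊞
⊞⊞⊞⊞⊞⊞⊞⊞⊞⊞

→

??????????
??∘∘⊛≋⊞∙??
??∘∘≋≋∙⊛??
?≋∘∘∘∘⊛≋??
?∘≋⊞∘⊞∘∘??
?∘∘∘⊛⊚⊛∘??
⊞⊞⊞⊞⊞⊞⊞⊞⊞⊞
⊞⊞⊞⊞⊞⊞⊞⊞⊞⊞
⊞⊞⊞⊞⊞⊞⊞⊞⊞⊞
⊞⊞⊞⊞⊞⊞⊞⊞⊞⊞

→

??????????
?∘∘⊛≋⊞∙???
?∘∘≋≋∙⊛???
≋∘∘∘∘⊛≋∘??
∘≋⊞∘⊞∘∘⊞??
∘∘∘⊛⊛⊚∘∘??
⊞⊞⊞⊞⊞⊞⊞⊞⊞⊞
⊞⊞⊞⊞⊞⊞⊞⊞⊞⊞
⊞⊞⊞⊞⊞⊞⊞⊞⊞⊞
⊞⊞⊞⊞⊞⊞⊞⊞⊞⊞

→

??????????
∘∘⊛≋⊞∙????
∘∘≋≋∙⊛????
∘∘∘∘⊛≋∘⊛??
≋⊞∘⊞∘∘⊞⊛??
∘∘⊛⊛⊛⊚∘∘??
⊞⊞⊞⊞⊞⊞⊞⊞⊞⊞
⊞⊞⊞⊞⊞⊞⊞⊞⊞⊞
⊞⊞⊞⊞⊞⊞⊞⊞⊞⊞
⊞⊞⊞⊞⊞⊞⊞⊞⊞⊞

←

??????????
?∘∘⊛≋⊞∙???
?∘∘≋≋∙⊛???
≋∘∘∘∘⊛≋∘⊛?
∘≋⊞∘⊞∘∘⊞⊛?
∘∘∘⊛⊛⊚∘∘∘?
⊞⊞⊞⊞⊞⊞⊞⊞⊞⊞
⊞⊞⊞⊞⊞⊞⊞⊞⊞⊞
⊞⊞⊞⊞⊞⊞⊞⊞⊞⊞
⊞⊞⊞⊞⊞⊞⊞⊞⊞⊞

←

??????????
??∘∘⊛≋⊞∙??
??∘∘≋≋∙⊛??
?≋∘∘∘∘⊛≋∘⊛
?∘≋⊞∘⊞∘∘⊞⊛
?∘∘∘⊛⊚⊛∘∘∘
⊞⊞⊞⊞⊞⊞⊞⊞⊞⊞
⊞⊞⊞⊞⊞⊞⊞⊞⊞⊞
⊞⊞⊞⊞⊞⊞⊞⊞⊞⊞
⊞⊞⊞⊞⊞⊞⊞⊞⊞⊞

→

??????????
?∘∘⊛≋⊞∙???
?∘∘≋≋∙⊛???
≋∘∘∘∘⊛≋∘⊛?
∘≋⊞∘⊞∘∘⊞⊛?
∘∘∘⊛⊛⊚∘∘∘?
⊞⊞⊞⊞⊞⊞⊞⊞⊞⊞
⊞⊞⊞⊞⊞⊞⊞⊞⊞⊞
⊞⊞⊞⊞⊞⊞⊞⊞⊞⊞
⊞⊞⊞⊞⊞⊞⊞⊞⊞⊞

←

??????????
??∘∘⊛≋⊞∙??
??∘∘≋≋∙⊛??
?≋∘∘∘∘⊛≋∘⊛
?∘≋⊞∘⊞∘∘⊞⊛
?∘∘∘⊛⊚⊛∘∘∘
⊞⊞⊞⊞⊞⊞⊞⊞⊞⊞
⊞⊞⊞⊞⊞⊞⊞⊞⊞⊞
⊞⊞⊞⊞⊞⊞⊞⊞⊞⊞
⊞⊞⊞⊞⊞⊞⊞⊞⊞⊞

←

??????????
???∘∘⊛≋⊞∙?
???∘∘≋≋∙⊛?
??≋∘∘∘∘⊛≋∘
??∘≋⊞∘⊞∘∘⊞
??∘∘∘⊚⊛⊛∘∘
⊞⊞⊞⊞⊞⊞⊞⊞⊞⊞
⊞⊞⊞⊞⊞⊞⊞⊞⊞⊞
⊞⊞⊞⊞⊞⊞⊞⊞⊞⊞
⊞⊞⊞⊞⊞⊞⊞⊞⊞⊞

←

??????????
????∘∘⊛≋⊞∙
????∘∘≋≋∙⊛
???≋∘∘∘∘⊛≋
???∘≋⊞∘⊞∘∘
???∘∘⊚⊛⊛⊛∘
⊞⊞⊞⊞⊞⊞⊞⊞⊞⊞
⊞⊞⊞⊞⊞⊞⊞⊞⊞⊞
⊞⊞⊞⊞⊞⊞⊞⊞⊞⊞
⊞⊞⊞⊞⊞⊞⊞⊞⊞⊞

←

??????????
?????∘∘⊛≋⊞
?????∘∘≋≋∙
???∘≋∘∘∘∘⊛
???⊛∘≋⊞∘⊞∘
???∙∘⊚∘⊛⊛⊛
⊞⊞⊞⊞⊞⊞⊞⊞⊞⊞
⊞⊞⊞⊞⊞⊞⊞⊞⊞⊞
⊞⊞⊞⊞⊞⊞⊞⊞⊞⊞
⊞⊞⊞⊞⊞⊞⊞⊞⊞⊞

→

??????????
????∘∘⊛≋⊞∙
????∘∘≋≋∙⊛
??∘≋∘∘∘∘⊛≋
??⊛∘≋⊞∘⊞∘∘
??∙∘∘⊚⊛⊛⊛∘
⊞⊞⊞⊞⊞⊞⊞⊞⊞⊞
⊞⊞⊞⊞⊞⊞⊞⊞⊞⊞
⊞⊞⊞⊞⊞⊞⊞⊞⊞⊞
⊞⊞⊞⊞⊞⊞⊞⊞⊞⊞

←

??????????
?????∘∘⊛≋⊞
?????∘∘≋≋∙
???∘≋∘∘∘∘⊛
???⊛∘≋⊞∘⊞∘
???∙∘⊚∘⊛⊛⊛
⊞⊞⊞⊞⊞⊞⊞⊞⊞⊞
⊞⊞⊞⊞⊞⊞⊞⊞⊞⊞
⊞⊞⊞⊞⊞⊞⊞⊞⊞⊞
⊞⊞⊞⊞⊞⊞⊞⊞⊞⊞

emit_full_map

??∘∘⊛≋⊞∙??
??∘∘≋≋∙⊛??
∘≋∘∘∘∘⊛≋∘⊛
⊛∘≋⊞∘⊞∘∘⊞⊛
∙∘⊚∘⊛⊛⊛∘∘∘

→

??????????
????∘∘⊛≋⊞∙
????∘∘≋≋∙⊛
??∘≋∘∘∘∘⊛≋
??⊛∘≋⊞∘⊞∘∘
??∙∘∘⊚⊛⊛⊛∘
⊞⊞⊞⊞⊞⊞⊞⊞⊞⊞
⊞⊞⊞⊞⊞⊞⊞⊞⊞⊞
⊞⊞⊞⊞⊞⊞⊞⊞⊞⊞
⊞⊞⊞⊞⊞⊞⊞⊞⊞⊞


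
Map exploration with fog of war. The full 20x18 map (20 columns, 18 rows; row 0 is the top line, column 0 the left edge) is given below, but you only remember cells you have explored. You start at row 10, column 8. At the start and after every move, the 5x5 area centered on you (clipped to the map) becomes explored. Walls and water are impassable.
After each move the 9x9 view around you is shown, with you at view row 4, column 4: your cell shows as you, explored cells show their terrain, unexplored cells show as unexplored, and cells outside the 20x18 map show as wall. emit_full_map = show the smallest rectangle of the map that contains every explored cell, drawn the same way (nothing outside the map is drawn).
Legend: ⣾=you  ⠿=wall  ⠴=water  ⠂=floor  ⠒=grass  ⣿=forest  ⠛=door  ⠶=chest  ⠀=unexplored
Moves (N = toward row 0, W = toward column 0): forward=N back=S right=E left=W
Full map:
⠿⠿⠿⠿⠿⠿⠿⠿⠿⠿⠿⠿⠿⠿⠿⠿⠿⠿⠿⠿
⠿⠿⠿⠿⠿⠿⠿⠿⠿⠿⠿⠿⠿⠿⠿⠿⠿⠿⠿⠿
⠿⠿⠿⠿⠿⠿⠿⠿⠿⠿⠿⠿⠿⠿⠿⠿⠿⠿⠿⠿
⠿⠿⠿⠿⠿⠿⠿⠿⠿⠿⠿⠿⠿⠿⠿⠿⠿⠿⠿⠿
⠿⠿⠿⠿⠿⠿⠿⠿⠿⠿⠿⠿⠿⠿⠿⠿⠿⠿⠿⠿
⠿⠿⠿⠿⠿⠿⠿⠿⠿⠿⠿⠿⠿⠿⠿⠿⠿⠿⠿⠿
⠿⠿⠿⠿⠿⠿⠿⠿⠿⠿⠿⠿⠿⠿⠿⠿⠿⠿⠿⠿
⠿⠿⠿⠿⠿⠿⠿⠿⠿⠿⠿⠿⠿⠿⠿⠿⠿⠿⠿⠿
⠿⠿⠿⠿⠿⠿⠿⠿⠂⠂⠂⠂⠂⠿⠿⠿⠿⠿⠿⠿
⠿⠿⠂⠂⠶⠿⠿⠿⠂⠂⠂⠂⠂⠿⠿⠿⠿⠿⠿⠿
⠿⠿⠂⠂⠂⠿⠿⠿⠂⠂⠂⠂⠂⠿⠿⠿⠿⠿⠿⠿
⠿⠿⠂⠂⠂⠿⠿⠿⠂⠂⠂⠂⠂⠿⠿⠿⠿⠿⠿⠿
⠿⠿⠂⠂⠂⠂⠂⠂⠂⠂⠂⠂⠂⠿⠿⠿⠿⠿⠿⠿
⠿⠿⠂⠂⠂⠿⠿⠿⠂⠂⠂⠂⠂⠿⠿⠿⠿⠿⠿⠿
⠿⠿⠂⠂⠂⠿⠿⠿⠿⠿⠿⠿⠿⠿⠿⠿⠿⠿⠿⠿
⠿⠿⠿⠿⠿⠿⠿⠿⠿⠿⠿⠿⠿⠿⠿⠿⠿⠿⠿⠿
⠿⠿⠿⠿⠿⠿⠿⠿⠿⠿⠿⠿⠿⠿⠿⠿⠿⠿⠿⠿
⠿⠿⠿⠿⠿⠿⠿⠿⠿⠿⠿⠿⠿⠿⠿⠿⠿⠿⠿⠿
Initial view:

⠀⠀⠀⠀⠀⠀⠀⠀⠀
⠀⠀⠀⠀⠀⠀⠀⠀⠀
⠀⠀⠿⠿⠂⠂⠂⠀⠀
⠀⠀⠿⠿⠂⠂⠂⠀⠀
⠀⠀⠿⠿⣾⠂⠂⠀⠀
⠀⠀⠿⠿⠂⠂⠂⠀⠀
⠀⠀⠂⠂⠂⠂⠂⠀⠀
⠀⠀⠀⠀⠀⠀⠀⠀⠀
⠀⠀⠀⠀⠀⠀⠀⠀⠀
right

⠀⠀⠀⠀⠀⠀⠀⠀⠀
⠀⠀⠀⠀⠀⠀⠀⠀⠀
⠀⠿⠿⠂⠂⠂⠂⠀⠀
⠀⠿⠿⠂⠂⠂⠂⠀⠀
⠀⠿⠿⠂⣾⠂⠂⠀⠀
⠀⠿⠿⠂⠂⠂⠂⠀⠀
⠀⠂⠂⠂⠂⠂⠂⠀⠀
⠀⠀⠀⠀⠀⠀⠀⠀⠀
⠀⠀⠀⠀⠀⠀⠀⠀⠀

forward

⠀⠀⠀⠀⠀⠀⠀⠀⠀
⠀⠀⠀⠀⠀⠀⠀⠀⠀
⠀⠀⠿⠿⠿⠿⠿⠀⠀
⠀⠿⠿⠂⠂⠂⠂⠀⠀
⠀⠿⠿⠂⣾⠂⠂⠀⠀
⠀⠿⠿⠂⠂⠂⠂⠀⠀
⠀⠿⠿⠂⠂⠂⠂⠀⠀
⠀⠂⠂⠂⠂⠂⠂⠀⠀
⠀⠀⠀⠀⠀⠀⠀⠀⠀

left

⠀⠀⠀⠀⠀⠀⠀⠀⠀
⠀⠀⠀⠀⠀⠀⠀⠀⠀
⠀⠀⠿⠿⠿⠿⠿⠿⠀
⠀⠀⠿⠿⠂⠂⠂⠂⠀
⠀⠀⠿⠿⣾⠂⠂⠂⠀
⠀⠀⠿⠿⠂⠂⠂⠂⠀
⠀⠀⠿⠿⠂⠂⠂⠂⠀
⠀⠀⠂⠂⠂⠂⠂⠂⠀
⠀⠀⠀⠀⠀⠀⠀⠀⠀

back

⠀⠀⠀⠀⠀⠀⠀⠀⠀
⠀⠀⠿⠿⠿⠿⠿⠿⠀
⠀⠀⠿⠿⠂⠂⠂⠂⠀
⠀⠀⠿⠿⠂⠂⠂⠂⠀
⠀⠀⠿⠿⣾⠂⠂⠂⠀
⠀⠀⠿⠿⠂⠂⠂⠂⠀
⠀⠀⠂⠂⠂⠂⠂⠂⠀
⠀⠀⠀⠀⠀⠀⠀⠀⠀
⠀⠀⠀⠀⠀⠀⠀⠀⠀

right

⠀⠀⠀⠀⠀⠀⠀⠀⠀
⠀⠿⠿⠿⠿⠿⠿⠀⠀
⠀⠿⠿⠂⠂⠂⠂⠀⠀
⠀⠿⠿⠂⠂⠂⠂⠀⠀
⠀⠿⠿⠂⣾⠂⠂⠀⠀
⠀⠿⠿⠂⠂⠂⠂⠀⠀
⠀⠂⠂⠂⠂⠂⠂⠀⠀
⠀⠀⠀⠀⠀⠀⠀⠀⠀
⠀⠀⠀⠀⠀⠀⠀⠀⠀

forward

⠀⠀⠀⠀⠀⠀⠀⠀⠀
⠀⠀⠀⠀⠀⠀⠀⠀⠀
⠀⠿⠿⠿⠿⠿⠿⠀⠀
⠀⠿⠿⠂⠂⠂⠂⠀⠀
⠀⠿⠿⠂⣾⠂⠂⠀⠀
⠀⠿⠿⠂⠂⠂⠂⠀⠀
⠀⠿⠿⠂⠂⠂⠂⠀⠀
⠀⠂⠂⠂⠂⠂⠂⠀⠀
⠀⠀⠀⠀⠀⠀⠀⠀⠀

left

⠀⠀⠀⠀⠀⠀⠀⠀⠀
⠀⠀⠀⠀⠀⠀⠀⠀⠀
⠀⠀⠿⠿⠿⠿⠿⠿⠀
⠀⠀⠿⠿⠂⠂⠂⠂⠀
⠀⠀⠿⠿⣾⠂⠂⠂⠀
⠀⠀⠿⠿⠂⠂⠂⠂⠀
⠀⠀⠿⠿⠂⠂⠂⠂⠀
⠀⠀⠂⠂⠂⠂⠂⠂⠀
⠀⠀⠀⠀⠀⠀⠀⠀⠀

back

⠀⠀⠀⠀⠀⠀⠀⠀⠀
⠀⠀⠿⠿⠿⠿⠿⠿⠀
⠀⠀⠿⠿⠂⠂⠂⠂⠀
⠀⠀⠿⠿⠂⠂⠂⠂⠀
⠀⠀⠿⠿⣾⠂⠂⠂⠀
⠀⠀⠿⠿⠂⠂⠂⠂⠀
⠀⠀⠂⠂⠂⠂⠂⠂⠀
⠀⠀⠀⠀⠀⠀⠀⠀⠀
⠀⠀⠀⠀⠀⠀⠀⠀⠀


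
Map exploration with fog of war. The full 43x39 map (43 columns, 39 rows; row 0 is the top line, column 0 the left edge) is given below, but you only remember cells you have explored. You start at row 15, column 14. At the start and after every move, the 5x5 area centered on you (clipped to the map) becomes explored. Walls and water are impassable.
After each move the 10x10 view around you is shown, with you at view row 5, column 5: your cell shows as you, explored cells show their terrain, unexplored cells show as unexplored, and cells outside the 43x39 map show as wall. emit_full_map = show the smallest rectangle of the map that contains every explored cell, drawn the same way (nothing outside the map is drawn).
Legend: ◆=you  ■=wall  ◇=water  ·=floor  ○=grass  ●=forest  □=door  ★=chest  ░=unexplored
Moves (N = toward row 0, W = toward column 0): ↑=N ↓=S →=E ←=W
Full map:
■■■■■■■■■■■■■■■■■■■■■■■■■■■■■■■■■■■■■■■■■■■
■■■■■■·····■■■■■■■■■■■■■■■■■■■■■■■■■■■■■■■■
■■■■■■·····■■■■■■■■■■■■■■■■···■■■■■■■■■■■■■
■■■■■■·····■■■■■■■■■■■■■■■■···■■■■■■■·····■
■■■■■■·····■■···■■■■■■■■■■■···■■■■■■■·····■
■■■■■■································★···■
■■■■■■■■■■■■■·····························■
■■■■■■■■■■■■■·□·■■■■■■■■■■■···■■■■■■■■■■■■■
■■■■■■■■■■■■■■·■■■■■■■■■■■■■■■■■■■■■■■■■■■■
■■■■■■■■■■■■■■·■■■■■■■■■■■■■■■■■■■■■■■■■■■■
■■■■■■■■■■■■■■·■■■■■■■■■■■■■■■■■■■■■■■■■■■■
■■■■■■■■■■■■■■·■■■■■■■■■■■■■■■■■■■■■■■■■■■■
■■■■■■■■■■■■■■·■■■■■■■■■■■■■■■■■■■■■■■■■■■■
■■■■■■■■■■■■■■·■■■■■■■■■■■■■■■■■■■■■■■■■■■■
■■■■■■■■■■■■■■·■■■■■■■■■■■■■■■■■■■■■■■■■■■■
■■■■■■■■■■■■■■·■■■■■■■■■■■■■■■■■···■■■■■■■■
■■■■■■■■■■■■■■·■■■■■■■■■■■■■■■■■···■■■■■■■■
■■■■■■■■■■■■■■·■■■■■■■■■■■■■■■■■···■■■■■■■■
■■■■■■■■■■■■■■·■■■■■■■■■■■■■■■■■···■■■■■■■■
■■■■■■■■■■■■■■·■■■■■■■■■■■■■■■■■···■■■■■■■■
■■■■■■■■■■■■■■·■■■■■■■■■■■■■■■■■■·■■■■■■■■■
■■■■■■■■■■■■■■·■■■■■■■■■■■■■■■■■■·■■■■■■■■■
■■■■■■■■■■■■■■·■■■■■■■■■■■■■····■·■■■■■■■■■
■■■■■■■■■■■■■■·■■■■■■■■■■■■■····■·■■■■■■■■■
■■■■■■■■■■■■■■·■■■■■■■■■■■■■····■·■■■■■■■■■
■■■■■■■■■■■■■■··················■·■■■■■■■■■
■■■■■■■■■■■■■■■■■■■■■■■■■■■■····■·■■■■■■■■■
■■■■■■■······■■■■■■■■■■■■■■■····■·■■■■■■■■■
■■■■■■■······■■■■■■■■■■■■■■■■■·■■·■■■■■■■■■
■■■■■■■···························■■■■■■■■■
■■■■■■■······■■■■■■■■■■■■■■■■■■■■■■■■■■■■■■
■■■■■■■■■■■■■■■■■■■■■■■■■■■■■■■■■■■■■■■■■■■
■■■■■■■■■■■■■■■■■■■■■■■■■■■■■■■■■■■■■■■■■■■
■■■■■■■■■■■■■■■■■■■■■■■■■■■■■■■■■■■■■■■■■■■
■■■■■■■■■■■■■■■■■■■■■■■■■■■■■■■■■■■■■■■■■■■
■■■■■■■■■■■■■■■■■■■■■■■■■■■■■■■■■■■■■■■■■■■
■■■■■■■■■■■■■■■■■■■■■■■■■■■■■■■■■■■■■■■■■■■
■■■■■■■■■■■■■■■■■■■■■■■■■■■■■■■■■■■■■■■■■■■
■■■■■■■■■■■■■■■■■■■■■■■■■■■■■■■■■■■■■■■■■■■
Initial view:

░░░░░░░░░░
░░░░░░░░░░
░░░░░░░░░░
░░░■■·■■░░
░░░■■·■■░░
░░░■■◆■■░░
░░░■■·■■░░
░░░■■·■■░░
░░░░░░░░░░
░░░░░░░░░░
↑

░░░░░░░░░░
░░░░░░░░░░
░░░░░░░░░░
░░░■■·■■░░
░░░■■·■■░░
░░░■■◆■■░░
░░░■■·■■░░
░░░■■·■■░░
░░░■■·■■░░
░░░░░░░░░░

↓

░░░░░░░░░░
░░░░░░░░░░
░░░■■·■■░░
░░░■■·■■░░
░░░■■·■■░░
░░░■■◆■■░░
░░░■■·■■░░
░░░■■·■■░░
░░░░░░░░░░
░░░░░░░░░░

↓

░░░░░░░░░░
░░░■■·■■░░
░░░■■·■■░░
░░░■■·■■░░
░░░■■·■■░░
░░░■■◆■■░░
░░░■■·■■░░
░░░■■·■■░░
░░░░░░░░░░
░░░░░░░░░░

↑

░░░░░░░░░░
░░░░░░░░░░
░░░■■·■■░░
░░░■■·■■░░
░░░■■·■■░░
░░░■■◆■■░░
░░░■■·■■░░
░░░■■·■■░░
░░░■■·■■░░
░░░░░░░░░░

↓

░░░░░░░░░░
░░░■■·■■░░
░░░■■·■■░░
░░░■■·■■░░
░░░■■·■■░░
░░░■■◆■■░░
░░░■■·■■░░
░░░■■·■■░░
░░░░░░░░░░
░░░░░░░░░░

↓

░░░■■·■■░░
░░░■■·■■░░
░░░■■·■■░░
░░░■■·■■░░
░░░■■·■■░░
░░░■■◆■■░░
░░░■■·■■░░
░░░■■·■■░░
░░░░░░░░░░
░░░░░░░░░░

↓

░░░■■·■■░░
░░░■■·■■░░
░░░■■·■■░░
░░░■■·■■░░
░░░■■·■■░░
░░░■■◆■■░░
░░░■■·■■░░
░░░■■·■■░░
░░░░░░░░░░
░░░░░░░░░░


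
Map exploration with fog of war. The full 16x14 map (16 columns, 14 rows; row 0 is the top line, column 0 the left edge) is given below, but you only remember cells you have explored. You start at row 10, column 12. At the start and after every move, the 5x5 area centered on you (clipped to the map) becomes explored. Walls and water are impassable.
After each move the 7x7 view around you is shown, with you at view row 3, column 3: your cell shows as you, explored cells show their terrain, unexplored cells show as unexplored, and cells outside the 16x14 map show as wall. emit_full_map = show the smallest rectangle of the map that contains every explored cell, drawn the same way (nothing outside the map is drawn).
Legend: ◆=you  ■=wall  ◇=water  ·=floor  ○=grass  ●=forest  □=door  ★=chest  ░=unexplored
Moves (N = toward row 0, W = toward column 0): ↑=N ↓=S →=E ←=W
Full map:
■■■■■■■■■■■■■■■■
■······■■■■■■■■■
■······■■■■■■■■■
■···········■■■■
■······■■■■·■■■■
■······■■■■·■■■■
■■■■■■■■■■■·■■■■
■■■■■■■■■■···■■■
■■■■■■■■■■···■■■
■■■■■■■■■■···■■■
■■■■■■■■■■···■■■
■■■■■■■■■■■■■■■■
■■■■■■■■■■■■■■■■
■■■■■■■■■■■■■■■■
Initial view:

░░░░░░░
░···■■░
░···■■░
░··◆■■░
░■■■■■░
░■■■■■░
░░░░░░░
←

░░░░░░░
░■···■■
░■···■■
░■·◆·■■
░■■■■■■
░■■■■■■
░░░░░░░

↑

░░░░░░░
░■···■░
░■···■■
░■·◆·■■
░■···■■
░■■■■■■
░■■■■■■

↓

░■···■░
░■···■■
░■···■■
░■·◆·■■
░■■■■■■
░■■■■■■
░░░░░░░

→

■···■░░
■···■■░
■···■■░
■··◆■■░
■■■■■■░
■■■■■■░
░░░░░░░

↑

░░░░░░░
■···■■░
■···■■░
■··◆■■░
■···■■░
■■■■■■░
■■■■■■░

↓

■···■■░
■···■■░
■···■■░
■··◆■■░
■■■■■■░
■■■■■■░
░░░░░░░

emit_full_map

■···■■
■···■■
■···■■
■··◆■■
■■■■■■
■■■■■■

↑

░░░░░░░
■···■■░
■···■■░
■··◆■■░
■···■■░
■■■■■■░
■■■■■■░

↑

░░░░░░░
░■·■■■░
■···■■░
■··◆■■░
■···■■░
■···■■░
■■■■■■░

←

░░░░░░░
░■■·■■■
░■···■■
░■·◆·■■
░■···■■
░■···■■
░■■■■■■

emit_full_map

■■·■■■
■···■■
■·◆·■■
■···■■
■···■■
■■■■■■
■■■■■■


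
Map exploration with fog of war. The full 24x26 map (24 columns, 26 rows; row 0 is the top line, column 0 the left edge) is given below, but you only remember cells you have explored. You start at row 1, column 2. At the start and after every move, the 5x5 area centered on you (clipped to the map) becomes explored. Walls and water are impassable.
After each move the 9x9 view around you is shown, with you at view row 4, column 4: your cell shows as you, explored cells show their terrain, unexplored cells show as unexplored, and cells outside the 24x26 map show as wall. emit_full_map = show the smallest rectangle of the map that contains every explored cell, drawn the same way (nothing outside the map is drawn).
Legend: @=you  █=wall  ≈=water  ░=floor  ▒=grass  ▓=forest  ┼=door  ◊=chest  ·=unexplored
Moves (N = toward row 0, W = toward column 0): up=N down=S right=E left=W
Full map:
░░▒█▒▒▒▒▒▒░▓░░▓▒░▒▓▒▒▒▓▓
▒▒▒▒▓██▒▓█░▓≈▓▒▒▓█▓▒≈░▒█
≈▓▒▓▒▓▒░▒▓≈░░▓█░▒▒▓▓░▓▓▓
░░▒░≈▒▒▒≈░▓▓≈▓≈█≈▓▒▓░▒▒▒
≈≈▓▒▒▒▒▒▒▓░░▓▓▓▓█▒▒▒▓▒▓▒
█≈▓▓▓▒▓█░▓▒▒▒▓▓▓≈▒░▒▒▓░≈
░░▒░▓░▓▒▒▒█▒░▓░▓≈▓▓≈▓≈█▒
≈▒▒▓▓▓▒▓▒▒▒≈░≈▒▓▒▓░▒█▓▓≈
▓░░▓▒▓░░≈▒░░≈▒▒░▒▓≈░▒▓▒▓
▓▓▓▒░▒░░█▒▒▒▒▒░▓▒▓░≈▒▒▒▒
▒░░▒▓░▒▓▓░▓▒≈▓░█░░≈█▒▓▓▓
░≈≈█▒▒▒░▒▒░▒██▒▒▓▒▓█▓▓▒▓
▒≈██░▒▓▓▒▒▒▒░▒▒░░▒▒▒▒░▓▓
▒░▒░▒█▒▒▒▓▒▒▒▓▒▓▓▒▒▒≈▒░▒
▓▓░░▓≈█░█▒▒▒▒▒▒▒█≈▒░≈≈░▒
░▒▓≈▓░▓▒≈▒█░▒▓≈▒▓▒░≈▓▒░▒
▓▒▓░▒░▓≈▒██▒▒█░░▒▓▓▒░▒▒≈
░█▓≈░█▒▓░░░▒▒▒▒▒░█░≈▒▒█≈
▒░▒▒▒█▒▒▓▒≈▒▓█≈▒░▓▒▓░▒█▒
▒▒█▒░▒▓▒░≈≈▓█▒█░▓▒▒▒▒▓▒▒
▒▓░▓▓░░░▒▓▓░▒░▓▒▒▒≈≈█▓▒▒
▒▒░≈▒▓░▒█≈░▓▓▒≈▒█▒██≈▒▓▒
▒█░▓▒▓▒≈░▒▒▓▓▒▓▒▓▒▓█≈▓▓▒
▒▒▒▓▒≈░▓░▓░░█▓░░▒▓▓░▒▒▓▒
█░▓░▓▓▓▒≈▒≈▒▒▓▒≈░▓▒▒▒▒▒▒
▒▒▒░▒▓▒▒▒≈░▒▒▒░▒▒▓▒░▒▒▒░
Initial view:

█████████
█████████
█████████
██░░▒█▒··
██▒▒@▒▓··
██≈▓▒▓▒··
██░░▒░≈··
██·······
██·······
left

█████████
█████████
█████████
███░░▒█▒·
███▒@▒▒▓·
███≈▓▒▓▒·
███░░▒░≈·
███······
███······

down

█████████
█████████
███░░▒█▒·
███▒▒▒▒▓·
███≈@▒▓▒·
███░░▒░≈·
███≈≈▓▒··
███······
███······

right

█████████
█████████
██░░▒█▒··
██▒▒▒▒▓··
██≈▓@▓▒··
██░░▒░≈··
██≈≈▓▒▒··
██·······
██·······

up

█████████
█████████
█████████
██░░▒█▒··
██▒▒@▒▓··
██≈▓▒▓▒··
██░░▒░≈··
██≈≈▓▒▒··
██·······

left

█████████
█████████
█████████
███░░▒█▒·
███▒@▒▒▓·
███≈▓▒▓▒·
███░░▒░≈·
███≈≈▓▒▒·
███······

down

█████████
█████████
███░░▒█▒·
███▒▒▒▒▓·
███≈@▒▓▒·
███░░▒░≈·
███≈≈▓▒▒·
███······
███······

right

█████████
█████████
██░░▒█▒··
██▒▒▒▒▓··
██≈▓@▓▒··
██░░▒░≈··
██≈≈▓▒▒··
██·······
██·······

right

█████████
█████████
█░░▒█▒▒··
█▒▒▒▒▓█··
█≈▓▒@▒▓··
█░░▒░≈▒··
█≈≈▓▒▒▒··
█········
█········

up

█████████
█████████
█████████
█░░▒█▒▒··
█▒▒▒@▓█··
█≈▓▒▓▒▓··
█░░▒░≈▒··
█≈≈▓▒▒▒··
█········

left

█████████
█████████
█████████
██░░▒█▒▒·
██▒▒@▒▓█·
██≈▓▒▓▒▓·
██░░▒░≈▒·
██≈≈▓▒▒▒·
██·······

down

█████████
█████████
██░░▒█▒▒·
██▒▒▒▒▓█·
██≈▓@▓▒▓·
██░░▒░≈▒·
██≈≈▓▒▒▒·
██·······
██·······

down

█████████
██░░▒█▒▒·
██▒▒▒▒▓█·
██≈▓▒▓▒▓·
██░░@░≈▒·
██≈≈▓▒▒▒·
███≈▓▓▓··
██·······
██·······

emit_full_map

░░▒█▒▒
▒▒▒▒▓█
≈▓▒▓▒▓
░░@░≈▒
≈≈▓▒▒▒
█≈▓▓▓·

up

█████████
█████████
██░░▒█▒▒·
██▒▒▒▒▓█·
██≈▓@▓▒▓·
██░░▒░≈▒·
██≈≈▓▒▒▒·
███≈▓▓▓··
██·······

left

█████████
█████████
███░░▒█▒▒
███▒▒▒▒▓█
███≈@▒▓▒▓
███░░▒░≈▒
███≈≈▓▒▒▒
████≈▓▓▓·
███······

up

█████████
█████████
█████████
███░░▒█▒▒
███▒@▒▒▓█
███≈▓▒▓▒▓
███░░▒░≈▒
███≈≈▓▒▒▒
████≈▓▓▓·

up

█████████
█████████
█████████
█████████
███░@▒█▒▒
███▒▒▒▒▓█
███≈▓▒▓▒▓
███░░▒░≈▒
███≈≈▓▒▒▒

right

█████████
█████████
█████████
█████████
██░░@█▒▒·
██▒▒▒▒▓█·
██≈▓▒▓▒▓·
██░░▒░≈▒·
██≈≈▓▒▒▒·

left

█████████
█████████
█████████
█████████
███░@▒█▒▒
███▒▒▒▒▓█
███≈▓▒▓▒▓
███░░▒░≈▒
███≈≈▓▒▒▒

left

█████████
█████████
█████████
█████████
████@░▒█▒
████▒▒▒▒▓
████≈▓▒▓▒
████░░▒░≈
████≈≈▓▒▒


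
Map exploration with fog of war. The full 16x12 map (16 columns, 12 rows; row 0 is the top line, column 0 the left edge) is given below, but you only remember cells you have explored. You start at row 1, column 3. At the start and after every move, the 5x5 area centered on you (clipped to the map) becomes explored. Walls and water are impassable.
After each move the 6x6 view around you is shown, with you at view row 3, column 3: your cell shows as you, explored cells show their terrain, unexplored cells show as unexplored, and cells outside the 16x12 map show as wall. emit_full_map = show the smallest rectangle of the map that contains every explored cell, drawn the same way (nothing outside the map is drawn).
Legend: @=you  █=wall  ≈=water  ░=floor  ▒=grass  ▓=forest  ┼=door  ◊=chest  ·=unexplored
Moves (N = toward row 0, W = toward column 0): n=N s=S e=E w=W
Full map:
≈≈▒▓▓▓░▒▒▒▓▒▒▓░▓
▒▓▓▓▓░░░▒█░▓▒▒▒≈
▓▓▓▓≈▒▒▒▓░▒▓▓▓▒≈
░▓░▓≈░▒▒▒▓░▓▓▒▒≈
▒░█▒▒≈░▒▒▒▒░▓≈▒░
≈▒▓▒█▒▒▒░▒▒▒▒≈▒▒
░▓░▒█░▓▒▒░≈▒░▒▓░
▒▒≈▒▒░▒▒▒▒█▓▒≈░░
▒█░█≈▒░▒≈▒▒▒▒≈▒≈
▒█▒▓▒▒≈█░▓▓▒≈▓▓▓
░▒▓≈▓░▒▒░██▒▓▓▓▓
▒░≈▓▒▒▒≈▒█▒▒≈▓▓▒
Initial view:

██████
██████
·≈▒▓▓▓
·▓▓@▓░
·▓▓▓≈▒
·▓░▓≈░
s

██████
·≈▒▓▓▓
·▓▓▓▓░
·▓▓@≈▒
·▓░▓≈░
·░█▒▒≈

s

·≈▒▓▓▓
·▓▓▓▓░
·▓▓▓≈▒
·▓░@≈░
·░█▒▒≈
·▒▓▒█▒

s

·▓▓▓▓░
·▓▓▓≈▒
·▓░▓≈░
·░█@▒≈
·▒▓▒█▒
·▓░▒█░

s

·▓▓▓≈▒
·▓░▓≈░
·░█▒▒≈
·▒▓@█▒
·▓░▒█░
·▒≈▒▒░

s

·▓░▓≈░
·░█▒▒≈
·▒▓▒█▒
·▓░@█░
·▒≈▒▒░
·█░█≈▒

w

█·▓░▓≈
█▒░█▒▒
█≈▒▓▒█
█░▓@▒█
█▒▒≈▒▒
█▒█░█≈

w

██·▓░▓
██▒░█▒
██≈▒▓▒
██░@░▒
██▒▒≈▒
██▒█░█

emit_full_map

·≈▒▓▓▓
·▓▓▓▓░
·▓▓▓≈▒
·▓░▓≈░
▒░█▒▒≈
≈▒▓▒█▒
░@░▒█░
▒▒≈▒▒░
▒█░█≈▒

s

██▒░█▒
██≈▒▓▒
██░▓░▒
██▒@≈▒
██▒█░█
██▒█▒▓

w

███▒░█
███≈▒▓
███░▓░
███@▒≈
███▒█░
███▒█▒

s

███≈▒▓
███░▓░
███▒▒≈
███@█░
███▒█▒
███░▒▓

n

███▒░█
███≈▒▓
███░▓░
███@▒≈
███▒█░
███▒█▒

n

███·▓░
███▒░█
███≈▒▓
███@▓░
███▒▒≈
███▒█░

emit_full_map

·≈▒▓▓▓
·▓▓▓▓░
·▓▓▓≈▒
·▓░▓≈░
▒░█▒▒≈
≈▒▓▒█▒
@▓░▒█░
▒▒≈▒▒░
▒█░█≈▒
▒█▒▓··
░▒▓···

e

██·▓░▓
██▒░█▒
██≈▒▓▒
██░@░▒
██▒▒≈▒
██▒█░█

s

██▒░█▒
██≈▒▓▒
██░▓░▒
██▒@≈▒
██▒█░█
██▒█▒▓


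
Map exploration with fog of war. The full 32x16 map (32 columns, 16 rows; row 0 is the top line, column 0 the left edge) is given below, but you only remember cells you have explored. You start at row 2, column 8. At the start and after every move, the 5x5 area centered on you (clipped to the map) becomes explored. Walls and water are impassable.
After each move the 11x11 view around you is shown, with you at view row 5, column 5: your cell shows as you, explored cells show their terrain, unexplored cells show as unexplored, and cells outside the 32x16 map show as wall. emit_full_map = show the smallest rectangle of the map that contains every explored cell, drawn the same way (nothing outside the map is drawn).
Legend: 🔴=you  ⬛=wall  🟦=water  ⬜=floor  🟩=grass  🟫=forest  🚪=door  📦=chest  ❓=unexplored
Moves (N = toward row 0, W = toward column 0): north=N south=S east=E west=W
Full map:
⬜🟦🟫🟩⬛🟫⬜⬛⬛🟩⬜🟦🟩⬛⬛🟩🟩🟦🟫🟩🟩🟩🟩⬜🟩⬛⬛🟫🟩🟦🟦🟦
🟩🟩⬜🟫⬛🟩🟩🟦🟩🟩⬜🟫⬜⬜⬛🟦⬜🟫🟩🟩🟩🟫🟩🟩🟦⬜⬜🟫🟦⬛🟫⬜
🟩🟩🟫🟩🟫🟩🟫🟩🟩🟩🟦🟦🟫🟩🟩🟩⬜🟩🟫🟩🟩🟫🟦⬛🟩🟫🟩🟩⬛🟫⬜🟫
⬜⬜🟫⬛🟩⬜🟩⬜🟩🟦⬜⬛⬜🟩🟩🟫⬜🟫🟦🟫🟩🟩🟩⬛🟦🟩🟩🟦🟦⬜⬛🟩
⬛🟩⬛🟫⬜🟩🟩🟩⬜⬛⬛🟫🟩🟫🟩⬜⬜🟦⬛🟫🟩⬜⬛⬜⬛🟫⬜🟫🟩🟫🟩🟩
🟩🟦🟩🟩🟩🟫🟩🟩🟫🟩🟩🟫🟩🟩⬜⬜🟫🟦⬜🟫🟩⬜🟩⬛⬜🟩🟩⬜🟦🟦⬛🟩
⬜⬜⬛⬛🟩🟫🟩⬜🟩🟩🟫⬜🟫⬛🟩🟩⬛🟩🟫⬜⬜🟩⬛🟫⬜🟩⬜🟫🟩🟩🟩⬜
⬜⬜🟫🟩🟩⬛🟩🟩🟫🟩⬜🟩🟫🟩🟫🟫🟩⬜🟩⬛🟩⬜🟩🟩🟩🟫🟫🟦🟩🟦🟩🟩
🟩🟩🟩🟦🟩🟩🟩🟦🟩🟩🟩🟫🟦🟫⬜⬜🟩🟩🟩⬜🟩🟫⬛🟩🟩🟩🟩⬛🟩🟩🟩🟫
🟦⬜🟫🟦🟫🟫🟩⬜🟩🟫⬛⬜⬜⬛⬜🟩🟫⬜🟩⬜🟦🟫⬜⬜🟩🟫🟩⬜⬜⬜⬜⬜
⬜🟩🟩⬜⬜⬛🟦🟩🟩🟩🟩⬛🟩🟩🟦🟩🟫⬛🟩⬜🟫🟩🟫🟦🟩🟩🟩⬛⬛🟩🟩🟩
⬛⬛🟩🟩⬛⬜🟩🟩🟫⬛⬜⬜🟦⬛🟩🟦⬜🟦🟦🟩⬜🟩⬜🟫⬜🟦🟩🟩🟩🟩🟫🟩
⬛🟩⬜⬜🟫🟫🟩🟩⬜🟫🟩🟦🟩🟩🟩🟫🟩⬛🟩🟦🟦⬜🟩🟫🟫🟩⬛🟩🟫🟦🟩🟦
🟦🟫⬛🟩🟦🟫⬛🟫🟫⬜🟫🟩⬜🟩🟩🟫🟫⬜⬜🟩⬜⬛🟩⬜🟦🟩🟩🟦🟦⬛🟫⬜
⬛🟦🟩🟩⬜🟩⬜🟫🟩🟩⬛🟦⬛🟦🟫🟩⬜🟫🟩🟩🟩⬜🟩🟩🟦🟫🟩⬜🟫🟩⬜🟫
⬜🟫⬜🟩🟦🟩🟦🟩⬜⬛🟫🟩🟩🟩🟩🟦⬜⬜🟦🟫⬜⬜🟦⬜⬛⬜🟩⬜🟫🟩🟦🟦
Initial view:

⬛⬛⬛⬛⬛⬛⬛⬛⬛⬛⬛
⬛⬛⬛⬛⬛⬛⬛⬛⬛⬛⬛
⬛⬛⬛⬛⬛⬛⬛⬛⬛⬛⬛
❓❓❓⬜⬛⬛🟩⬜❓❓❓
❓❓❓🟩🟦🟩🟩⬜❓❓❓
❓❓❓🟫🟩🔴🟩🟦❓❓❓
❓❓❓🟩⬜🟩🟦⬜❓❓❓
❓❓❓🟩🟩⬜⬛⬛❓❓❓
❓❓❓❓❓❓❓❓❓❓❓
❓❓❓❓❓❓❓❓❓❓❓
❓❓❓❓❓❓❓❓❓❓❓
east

⬛⬛⬛⬛⬛⬛⬛⬛⬛⬛⬛
⬛⬛⬛⬛⬛⬛⬛⬛⬛⬛⬛
⬛⬛⬛⬛⬛⬛⬛⬛⬛⬛⬛
❓❓⬜⬛⬛🟩⬜🟦❓❓❓
❓❓🟩🟦🟩🟩⬜🟫❓❓❓
❓❓🟫🟩🟩🔴🟦🟦❓❓❓
❓❓🟩⬜🟩🟦⬜⬛❓❓❓
❓❓🟩🟩⬜⬛⬛🟫❓❓❓
❓❓❓❓❓❓❓❓❓❓❓
❓❓❓❓❓❓❓❓❓❓❓
❓❓❓❓❓❓❓❓❓❓❓

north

⬛⬛⬛⬛⬛⬛⬛⬛⬛⬛⬛
⬛⬛⬛⬛⬛⬛⬛⬛⬛⬛⬛
⬛⬛⬛⬛⬛⬛⬛⬛⬛⬛⬛
⬛⬛⬛⬛⬛⬛⬛⬛⬛⬛⬛
❓❓⬜⬛⬛🟩⬜🟦❓❓❓
❓❓🟩🟦🟩🔴⬜🟫❓❓❓
❓❓🟫🟩🟩🟩🟦🟦❓❓❓
❓❓🟩⬜🟩🟦⬜⬛❓❓❓
❓❓🟩🟩⬜⬛⬛🟫❓❓❓
❓❓❓❓❓❓❓❓❓❓❓
❓❓❓❓❓❓❓❓❓❓❓

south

⬛⬛⬛⬛⬛⬛⬛⬛⬛⬛⬛
⬛⬛⬛⬛⬛⬛⬛⬛⬛⬛⬛
⬛⬛⬛⬛⬛⬛⬛⬛⬛⬛⬛
❓❓⬜⬛⬛🟩⬜🟦❓❓❓
❓❓🟩🟦🟩🟩⬜🟫❓❓❓
❓❓🟫🟩🟩🔴🟦🟦❓❓❓
❓❓🟩⬜🟩🟦⬜⬛❓❓❓
❓❓🟩🟩⬜⬛⬛🟫❓❓❓
❓❓❓❓❓❓❓❓❓❓❓
❓❓❓❓❓❓❓❓❓❓❓
❓❓❓❓❓❓❓❓❓❓❓

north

⬛⬛⬛⬛⬛⬛⬛⬛⬛⬛⬛
⬛⬛⬛⬛⬛⬛⬛⬛⬛⬛⬛
⬛⬛⬛⬛⬛⬛⬛⬛⬛⬛⬛
⬛⬛⬛⬛⬛⬛⬛⬛⬛⬛⬛
❓❓⬜⬛⬛🟩⬜🟦❓❓❓
❓❓🟩🟦🟩🔴⬜🟫❓❓❓
❓❓🟫🟩🟩🟩🟦🟦❓❓❓
❓❓🟩⬜🟩🟦⬜⬛❓❓❓
❓❓🟩🟩⬜⬛⬛🟫❓❓❓
❓❓❓❓❓❓❓❓❓❓❓
❓❓❓❓❓❓❓❓❓❓❓

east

⬛⬛⬛⬛⬛⬛⬛⬛⬛⬛⬛
⬛⬛⬛⬛⬛⬛⬛⬛⬛⬛⬛
⬛⬛⬛⬛⬛⬛⬛⬛⬛⬛⬛
⬛⬛⬛⬛⬛⬛⬛⬛⬛⬛⬛
❓⬜⬛⬛🟩⬜🟦🟩❓❓❓
❓🟩🟦🟩🟩🔴🟫⬜❓❓❓
❓🟫🟩🟩🟩🟦🟦🟫❓❓❓
❓🟩⬜🟩🟦⬜⬛⬜❓❓❓
❓🟩🟩⬜⬛⬛🟫❓❓❓❓
❓❓❓❓❓❓❓❓❓❓❓
❓❓❓❓❓❓❓❓❓❓❓

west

⬛⬛⬛⬛⬛⬛⬛⬛⬛⬛⬛
⬛⬛⬛⬛⬛⬛⬛⬛⬛⬛⬛
⬛⬛⬛⬛⬛⬛⬛⬛⬛⬛⬛
⬛⬛⬛⬛⬛⬛⬛⬛⬛⬛⬛
❓❓⬜⬛⬛🟩⬜🟦🟩❓❓
❓❓🟩🟦🟩🔴⬜🟫⬜❓❓
❓❓🟫🟩🟩🟩🟦🟦🟫❓❓
❓❓🟩⬜🟩🟦⬜⬛⬜❓❓
❓❓🟩🟩⬜⬛⬛🟫❓❓❓
❓❓❓❓❓❓❓❓❓❓❓
❓❓❓❓❓❓❓❓❓❓❓

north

⬛⬛⬛⬛⬛⬛⬛⬛⬛⬛⬛
⬛⬛⬛⬛⬛⬛⬛⬛⬛⬛⬛
⬛⬛⬛⬛⬛⬛⬛⬛⬛⬛⬛
⬛⬛⬛⬛⬛⬛⬛⬛⬛⬛⬛
⬛⬛⬛⬛⬛⬛⬛⬛⬛⬛⬛
❓❓⬜⬛⬛🔴⬜🟦🟩❓❓
❓❓🟩🟦🟩🟩⬜🟫⬜❓❓
❓❓🟫🟩🟩🟩🟦🟦🟫❓❓
❓❓🟩⬜🟩🟦⬜⬛⬜❓❓
❓❓🟩🟩⬜⬛⬛🟫❓❓❓
❓❓❓❓❓❓❓❓❓❓❓

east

⬛⬛⬛⬛⬛⬛⬛⬛⬛⬛⬛
⬛⬛⬛⬛⬛⬛⬛⬛⬛⬛⬛
⬛⬛⬛⬛⬛⬛⬛⬛⬛⬛⬛
⬛⬛⬛⬛⬛⬛⬛⬛⬛⬛⬛
⬛⬛⬛⬛⬛⬛⬛⬛⬛⬛⬛
❓⬜⬛⬛🟩🔴🟦🟩❓❓❓
❓🟩🟦🟩🟩⬜🟫⬜❓❓❓
❓🟫🟩🟩🟩🟦🟦🟫❓❓❓
❓🟩⬜🟩🟦⬜⬛⬜❓❓❓
❓🟩🟩⬜⬛⬛🟫❓❓❓❓
❓❓❓❓❓❓❓❓❓❓❓

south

⬛⬛⬛⬛⬛⬛⬛⬛⬛⬛⬛
⬛⬛⬛⬛⬛⬛⬛⬛⬛⬛⬛
⬛⬛⬛⬛⬛⬛⬛⬛⬛⬛⬛
⬛⬛⬛⬛⬛⬛⬛⬛⬛⬛⬛
❓⬜⬛⬛🟩⬜🟦🟩❓❓❓
❓🟩🟦🟩🟩🔴🟫⬜❓❓❓
❓🟫🟩🟩🟩🟦🟦🟫❓❓❓
❓🟩⬜🟩🟦⬜⬛⬜❓❓❓
❓🟩🟩⬜⬛⬛🟫❓❓❓❓
❓❓❓❓❓❓❓❓❓❓❓
❓❓❓❓❓❓❓❓❓❓❓

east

⬛⬛⬛⬛⬛⬛⬛⬛⬛⬛⬛
⬛⬛⬛⬛⬛⬛⬛⬛⬛⬛⬛
⬛⬛⬛⬛⬛⬛⬛⬛⬛⬛⬛
⬛⬛⬛⬛⬛⬛⬛⬛⬛⬛⬛
⬜⬛⬛🟩⬜🟦🟩⬛❓❓❓
🟩🟦🟩🟩⬜🔴⬜⬜❓❓❓
🟫🟩🟩🟩🟦🟦🟫🟩❓❓❓
🟩⬜🟩🟦⬜⬛⬜🟩❓❓❓
🟩🟩⬜⬛⬛🟫❓❓❓❓❓
❓❓❓❓❓❓❓❓❓❓❓
❓❓❓❓❓❓❓❓❓❓❓

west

⬛⬛⬛⬛⬛⬛⬛⬛⬛⬛⬛
⬛⬛⬛⬛⬛⬛⬛⬛⬛⬛⬛
⬛⬛⬛⬛⬛⬛⬛⬛⬛⬛⬛
⬛⬛⬛⬛⬛⬛⬛⬛⬛⬛⬛
❓⬜⬛⬛🟩⬜🟦🟩⬛❓❓
❓🟩🟦🟩🟩🔴🟫⬜⬜❓❓
❓🟫🟩🟩🟩🟦🟦🟫🟩❓❓
❓🟩⬜🟩🟦⬜⬛⬜🟩❓❓
❓🟩🟩⬜⬛⬛🟫❓❓❓❓
❓❓❓❓❓❓❓❓❓❓❓
❓❓❓❓❓❓❓❓❓❓❓

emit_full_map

⬜⬛⬛🟩⬜🟦🟩⬛
🟩🟦🟩🟩🔴🟫⬜⬜
🟫🟩🟩🟩🟦🟦🟫🟩
🟩⬜🟩🟦⬜⬛⬜🟩
🟩🟩⬜⬛⬛🟫❓❓

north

⬛⬛⬛⬛⬛⬛⬛⬛⬛⬛⬛
⬛⬛⬛⬛⬛⬛⬛⬛⬛⬛⬛
⬛⬛⬛⬛⬛⬛⬛⬛⬛⬛⬛
⬛⬛⬛⬛⬛⬛⬛⬛⬛⬛⬛
⬛⬛⬛⬛⬛⬛⬛⬛⬛⬛⬛
❓⬜⬛⬛🟩🔴🟦🟩⬛❓❓
❓🟩🟦🟩🟩⬜🟫⬜⬜❓❓
❓🟫🟩🟩🟩🟦🟦🟫🟩❓❓
❓🟩⬜🟩🟦⬜⬛⬜🟩❓❓
❓🟩🟩⬜⬛⬛🟫❓❓❓❓
❓❓❓❓❓❓❓❓❓❓❓

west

⬛⬛⬛⬛⬛⬛⬛⬛⬛⬛⬛
⬛⬛⬛⬛⬛⬛⬛⬛⬛⬛⬛
⬛⬛⬛⬛⬛⬛⬛⬛⬛⬛⬛
⬛⬛⬛⬛⬛⬛⬛⬛⬛⬛⬛
⬛⬛⬛⬛⬛⬛⬛⬛⬛⬛⬛
❓❓⬜⬛⬛🔴⬜🟦🟩⬛❓
❓❓🟩🟦🟩🟩⬜🟫⬜⬜❓
❓❓🟫🟩🟩🟩🟦🟦🟫🟩❓
❓❓🟩⬜🟩🟦⬜⬛⬜🟩❓
❓❓🟩🟩⬜⬛⬛🟫❓❓❓
❓❓❓❓❓❓❓❓❓❓❓

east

⬛⬛⬛⬛⬛⬛⬛⬛⬛⬛⬛
⬛⬛⬛⬛⬛⬛⬛⬛⬛⬛⬛
⬛⬛⬛⬛⬛⬛⬛⬛⬛⬛⬛
⬛⬛⬛⬛⬛⬛⬛⬛⬛⬛⬛
⬛⬛⬛⬛⬛⬛⬛⬛⬛⬛⬛
❓⬜⬛⬛🟩🔴🟦🟩⬛❓❓
❓🟩🟦🟩🟩⬜🟫⬜⬜❓❓
❓🟫🟩🟩🟩🟦🟦🟫🟩❓❓
❓🟩⬜🟩🟦⬜⬛⬜🟩❓❓
❓🟩🟩⬜⬛⬛🟫❓❓❓❓
❓❓❓❓❓❓❓❓❓❓❓

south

⬛⬛⬛⬛⬛⬛⬛⬛⬛⬛⬛
⬛⬛⬛⬛⬛⬛⬛⬛⬛⬛⬛
⬛⬛⬛⬛⬛⬛⬛⬛⬛⬛⬛
⬛⬛⬛⬛⬛⬛⬛⬛⬛⬛⬛
❓⬜⬛⬛🟩⬜🟦🟩⬛❓❓
❓🟩🟦🟩🟩🔴🟫⬜⬜❓❓
❓🟫🟩🟩🟩🟦🟦🟫🟩❓❓
❓🟩⬜🟩🟦⬜⬛⬜🟩❓❓
❓🟩🟩⬜⬛⬛🟫❓❓❓❓
❓❓❓❓❓❓❓❓❓❓❓
❓❓❓❓❓❓❓❓❓❓❓
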